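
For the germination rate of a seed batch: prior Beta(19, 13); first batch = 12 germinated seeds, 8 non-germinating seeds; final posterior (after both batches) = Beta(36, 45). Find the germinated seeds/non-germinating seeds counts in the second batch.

5 germinated seeds and 24 non-germinating seeds

Sequential conjugate updates are equivalent to a single update on the pooled data, so total successes = posterior α − prior α and total failures = posterior β − prior β.
Total across both batches: 36−19=17 germinated seeds, 45−13=32 non-germinating seeds.
Subtract the first batch: 17−12=5 germinated seeds and 32−8=24 non-germinating seeds.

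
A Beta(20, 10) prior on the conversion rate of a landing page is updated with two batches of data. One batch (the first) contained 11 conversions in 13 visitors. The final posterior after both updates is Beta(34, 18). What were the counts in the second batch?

Sequential conjugate updates are equivalent to a single update on the pooled data, so total successes = posterior α − prior α and total failures = posterior β − prior β.
Total across both batches: 34−20=14 conversions, 18−10=8 bounces.
Subtract the first batch: 14−11=3 conversions and 8−2=6 bounces.

3 conversions and 6 bounces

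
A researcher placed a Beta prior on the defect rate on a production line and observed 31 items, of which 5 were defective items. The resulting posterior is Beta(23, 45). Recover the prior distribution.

Beta is conjugate to the binomial likelihood: posterior = Beta(α+s, β+f).
Subtract the data counts: 23−5=18, 45−26=19.

Beta(18, 19)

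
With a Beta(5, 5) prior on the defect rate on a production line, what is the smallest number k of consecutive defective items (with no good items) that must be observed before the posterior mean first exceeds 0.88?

k = 32

After k defective items and 0 good items the posterior is Beta(5+k, 5), with mean (5+k)/(5+5+k).
Set (5+k)/(10+k) > 0.88 and solve: k > (0.88·10 − 5)/(1 − 0.88) = 31.667.
The smallest integer exceeding 31.667 is 32.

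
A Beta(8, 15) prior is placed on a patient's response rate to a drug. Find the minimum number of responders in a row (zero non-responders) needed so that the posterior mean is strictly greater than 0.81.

After k responders and 0 non-responders the posterior is Beta(8+k, 15), with mean (8+k)/(8+15+k).
Set (8+k)/(23+k) > 0.81 and solve: k > (0.81·23 − 8)/(1 − 0.81) = 55.947.
The smallest integer exceeding 55.947 is 56.

k = 56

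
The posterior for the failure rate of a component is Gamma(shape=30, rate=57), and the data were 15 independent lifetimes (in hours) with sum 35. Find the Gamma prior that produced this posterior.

Gamma–exponential conjugacy: posterior shape = α + n, posterior rate = β + Σtᵢ.
So α = 30 − 15 = 15 and β = 57 − 35 = 22.

Gamma(shape=15, rate=22)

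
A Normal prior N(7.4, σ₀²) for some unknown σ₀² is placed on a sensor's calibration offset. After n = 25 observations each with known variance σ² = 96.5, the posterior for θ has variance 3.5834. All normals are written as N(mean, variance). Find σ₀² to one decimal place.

Posterior precision equals prior precision plus data precision: 1/σ_n² = 1/σ₀² + n/σ².
So 1/σ₀² = 1/3.5834 − 25/96.5 = 0.279065 − 0.259067 = 0.019998.
Hence σ₀² = 1/0.019998 ≈ 50.0.

σ₀² = 50.0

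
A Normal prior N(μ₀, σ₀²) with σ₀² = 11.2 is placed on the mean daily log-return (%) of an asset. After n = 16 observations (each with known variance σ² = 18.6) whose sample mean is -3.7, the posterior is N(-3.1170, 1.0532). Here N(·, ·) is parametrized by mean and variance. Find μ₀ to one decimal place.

μ₀ = 2.5

The posterior mean is a precision-weighted average: μ_n = (τ₀μ₀ + τ_data·x̄)/(τ₀+τ_data), with τ₀=1/σ₀² and τ_data=n/σ².
Here τ₀ = 1/11.2 = 0.089286 and τ_data = 16/18.6 = 0.860215, so τ_n = 0.949501.
Rearranging for μ₀: μ₀ = (μ_n·τ_n − τ_data·x̄)/τ₀ = (-3.1170·0.949501 − 0.860215·-3.7) / 0.089286 = 0.223201/0.089286 ≈ 2.5.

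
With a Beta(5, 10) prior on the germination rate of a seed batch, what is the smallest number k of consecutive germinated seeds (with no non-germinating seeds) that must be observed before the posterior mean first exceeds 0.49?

After k germinated seeds and 0 non-germinating seeds the posterior is Beta(5+k, 10), with mean (5+k)/(5+10+k).
Set (5+k)/(15+k) > 0.49 and solve: k > (0.49·15 − 5)/(1 − 0.49) = 4.608.
The smallest integer exceeding 4.608 is 5, and checking k=5: (10)/(20) = 0.5000 > 0.49.

k = 5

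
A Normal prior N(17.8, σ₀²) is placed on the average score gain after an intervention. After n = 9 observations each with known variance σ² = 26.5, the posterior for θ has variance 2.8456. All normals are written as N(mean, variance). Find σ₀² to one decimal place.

σ₀² = 84.8

For the Normal–Normal model with known σ², precisions add: τ_n = τ₀ + n/σ².
So 1/σ₀² = 1/2.8456 − 9/26.5 = 0.351420 − 0.339623 = 0.011797.
Hence σ₀² = 1/0.011797 ≈ 84.8.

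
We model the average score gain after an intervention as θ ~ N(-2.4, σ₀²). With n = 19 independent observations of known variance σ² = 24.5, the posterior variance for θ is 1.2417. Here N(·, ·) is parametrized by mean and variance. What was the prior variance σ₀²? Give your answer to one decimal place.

σ₀² = 33.5

Posterior precision equals prior precision plus data precision: 1/σ_n² = 1/σ₀² + n/σ².
So 1/σ₀² = 1/1.2417 − 19/24.5 = 0.805348 − 0.775510 = 0.029838.
Hence σ₀² = 1/0.029838 ≈ 33.5.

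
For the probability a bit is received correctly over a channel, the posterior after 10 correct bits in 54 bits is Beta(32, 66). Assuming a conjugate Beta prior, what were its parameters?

Beta(22, 22)

Beta is conjugate to the binomial likelihood: posterior = Beta(α+s, β+f).
So α = 32 − 10 = 22 and β = 66 − 44 = 22.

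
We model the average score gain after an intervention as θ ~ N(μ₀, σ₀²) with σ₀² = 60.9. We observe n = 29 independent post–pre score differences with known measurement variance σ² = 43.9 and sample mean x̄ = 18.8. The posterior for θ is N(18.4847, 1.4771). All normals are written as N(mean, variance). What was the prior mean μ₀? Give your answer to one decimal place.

The posterior mean is a precision-weighted average: μ_n = (τ₀μ₀ + τ_data·x̄)/(τ₀+τ_data), with τ₀=1/σ₀² and τ_data=n/σ².
Here τ₀ = 1/60.9 = 0.016420 and τ_data = 29/43.9 = 0.660592, so τ_n = 0.677012.
Rearranging for μ₀: μ₀ = (μ_n·τ_n − τ_data·x̄)/τ₀ = (18.4847·0.677012 − 0.660592·18.8) / 0.016420 = 0.095234/0.016420 ≈ 5.8.

μ₀ = 5.8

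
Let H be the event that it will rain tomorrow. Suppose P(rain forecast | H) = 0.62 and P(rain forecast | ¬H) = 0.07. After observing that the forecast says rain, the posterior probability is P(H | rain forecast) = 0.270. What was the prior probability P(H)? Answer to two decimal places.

Bayes' rule in odds form gives O(H|E) = O(H)·[P(E|H)/P(E|¬H)], hence O(H) = O(H|E)/LR.
Posterior odds = 0.270/(1−0.270) = 0.3699. LR = 0.62/0.07 = 8.8571.
Prior odds = 0.3699/8.8571 = 0.0418, so P(H) = 0.0418/(1+0.0418) ≈ 0.04.

P(H) = 0.04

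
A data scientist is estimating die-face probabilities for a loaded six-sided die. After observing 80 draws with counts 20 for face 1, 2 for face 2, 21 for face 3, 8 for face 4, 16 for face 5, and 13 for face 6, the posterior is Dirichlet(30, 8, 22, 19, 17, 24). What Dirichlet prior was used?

For a Dirichlet(α) prior with multinomial counts c, the posterior is Dirichlet(α + c) componentwise.
Subtract each count from the matching posterior parameter: 30−20=10, 8−2=6, 22−21=1, 19−8=11, 17−16=1, 24−13=11.

Dirichlet(10, 6, 1, 11, 1, 11)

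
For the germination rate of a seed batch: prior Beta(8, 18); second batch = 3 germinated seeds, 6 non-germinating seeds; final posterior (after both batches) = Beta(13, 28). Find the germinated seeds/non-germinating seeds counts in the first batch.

Sequential conjugate updates are equivalent to a single update on the pooled data, so total successes = posterior α − prior α and total failures = posterior β − prior β.
Total across both batches: 13−8=5 germinated seeds, 28−18=10 non-germinating seeds.
Subtract the second batch: 5−3=2 germinated seeds and 10−6=4 non-germinating seeds.

2 germinated seeds and 4 non-germinating seeds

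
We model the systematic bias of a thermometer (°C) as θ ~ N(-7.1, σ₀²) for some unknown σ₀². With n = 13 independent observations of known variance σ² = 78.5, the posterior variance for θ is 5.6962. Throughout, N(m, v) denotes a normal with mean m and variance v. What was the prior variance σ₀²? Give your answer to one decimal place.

Posterior precision equals prior precision plus data precision: 1/σ_n² = 1/σ₀² + n/σ².
So 1/σ₀² = 1/5.6962 − 13/78.5 = 0.175556 − 0.165605 = 0.009951.
Hence σ₀² = 1/0.009951 ≈ 100.5.

σ₀² = 100.5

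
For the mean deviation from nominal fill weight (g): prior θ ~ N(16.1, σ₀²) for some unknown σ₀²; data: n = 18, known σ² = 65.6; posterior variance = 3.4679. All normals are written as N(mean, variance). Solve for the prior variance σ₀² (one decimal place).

For the Normal–Normal model with known σ², precisions add: τ_n = τ₀ + n/σ².
So 1/σ₀² = 1/3.4679 − 18/65.6 = 0.288359 − 0.274390 = 0.013969.
Hence σ₀² = 1/0.013969 ≈ 71.6.

σ₀² = 71.6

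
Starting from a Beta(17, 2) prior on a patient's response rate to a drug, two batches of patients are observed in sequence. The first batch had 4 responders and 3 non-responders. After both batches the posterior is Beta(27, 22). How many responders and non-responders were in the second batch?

Sequential conjugate updates are equivalent to a single update on the pooled data, so total successes = posterior α − prior α and total failures = posterior β − prior β.
Total across both batches: 27−17=10 responders, 22−2=20 non-responders.
Subtract the first batch: 10−4=6 responders and 20−3=17 non-responders.

6 responders and 17 non-responders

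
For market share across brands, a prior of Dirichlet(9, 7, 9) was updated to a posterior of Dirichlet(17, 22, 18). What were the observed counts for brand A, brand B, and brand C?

For a Dirichlet(α) prior with multinomial counts c, the posterior is Dirichlet(α + c) componentwise.
Counts are posterior − prior componentwise: 17−9=8, 22−7=15, 18−9=9.

counts (8, 15, 9)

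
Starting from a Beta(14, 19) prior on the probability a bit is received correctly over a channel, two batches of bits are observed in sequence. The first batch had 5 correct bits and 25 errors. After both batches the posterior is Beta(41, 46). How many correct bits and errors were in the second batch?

Sequential conjugate updates are equivalent to a single update on the pooled data, so total successes = posterior α − prior α and total failures = posterior β − prior β.
Total across both batches: 41−14=27 correct bits, 46−19=27 errors.
Subtract the first batch: 27−5=22 correct bits and 27−25=2 errors.

22 correct bits and 2 errors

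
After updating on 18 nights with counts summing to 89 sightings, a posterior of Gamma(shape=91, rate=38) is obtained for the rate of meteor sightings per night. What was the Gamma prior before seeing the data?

Gamma(shape=2, rate=20)

A Gamma(α, β) prior (rate parametrization) on a Poisson rate with n observations summing to S gives posterior Gamma(α+S, β+n).
So α = 91 − 89 = 2 and β = 38 − 18 = 20.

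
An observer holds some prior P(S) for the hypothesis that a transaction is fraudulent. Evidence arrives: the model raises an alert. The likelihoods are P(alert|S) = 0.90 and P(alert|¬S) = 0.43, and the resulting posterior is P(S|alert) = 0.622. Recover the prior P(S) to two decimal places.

P(S) = 0.44

Bayes' rule in odds form gives O(S|E) = O(S)·[P(E|S)/P(E|¬S)], hence O(S) = O(S|E)/LR.
Posterior odds = 0.622/(1−0.622) = 1.6455. LR = 0.90/0.43 = 2.0930.
Prior odds = 1.6455/2.0930 = 0.7862, so P(S) = 0.7862/(1+0.7862) ≈ 0.44.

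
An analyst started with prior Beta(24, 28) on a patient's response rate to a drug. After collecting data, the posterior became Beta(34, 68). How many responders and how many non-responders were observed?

10 responders and 40 non-responders

Beta is conjugate to the binomial likelihood: posterior = Beta(α+s, β+f).
So s = 34 − 24 = 10 and f = 68 − 28 = 40.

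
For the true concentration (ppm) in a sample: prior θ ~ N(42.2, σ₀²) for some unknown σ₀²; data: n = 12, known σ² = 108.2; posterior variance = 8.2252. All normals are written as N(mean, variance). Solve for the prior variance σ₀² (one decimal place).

σ₀² = 93.7

Posterior precision equals prior precision plus data precision: 1/σ_n² = 1/σ₀² + n/σ².
So 1/σ₀² = 1/8.2252 − 12/108.2 = 0.121578 − 0.110906 = 0.010672.
Hence σ₀² = 1/0.010672 ≈ 93.7.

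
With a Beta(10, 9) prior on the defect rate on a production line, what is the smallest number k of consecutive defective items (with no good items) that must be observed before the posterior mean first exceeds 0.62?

k = 5

After k defective items and 0 good items the posterior is Beta(10+k, 9), with mean (10+k)/(10+9+k).
Set (10+k)/(19+k) > 0.62 and solve: k > (0.62·19 − 10)/(1 − 0.62) = 4.684.
The smallest integer exceeding 4.684 is 5.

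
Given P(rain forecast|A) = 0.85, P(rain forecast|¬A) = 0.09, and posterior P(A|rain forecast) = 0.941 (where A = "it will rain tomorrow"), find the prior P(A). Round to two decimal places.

Bayes' rule in odds form gives O(A|E) = O(A)·[P(E|A)/P(E|¬A)], hence O(A) = O(A|E)/LR.
Posterior odds = 0.941/(1−0.941) = 15.9492. LR = 0.85/0.09 = 9.4444.
Prior odds = 15.9492/9.4444 = 1.6887, so P(A) = 1.6887/(1+1.6887) ≈ 0.63.

P(A) = 0.63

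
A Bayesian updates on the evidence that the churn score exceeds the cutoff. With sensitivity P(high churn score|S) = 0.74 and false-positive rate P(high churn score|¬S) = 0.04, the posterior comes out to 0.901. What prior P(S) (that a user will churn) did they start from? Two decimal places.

Bayes' rule in odds form gives O(S|E) = O(S)·[P(E|S)/P(E|¬S)], hence O(S) = O(S|E)/LR.
Posterior odds = 0.901/(1−0.901) = 9.1010. LR = 0.74/0.04 = 18.5000.
Prior odds = 9.1010/18.5000 = 0.4919, so P(S) = 0.4919/(1+0.4919) ≈ 0.33.

P(S) = 0.33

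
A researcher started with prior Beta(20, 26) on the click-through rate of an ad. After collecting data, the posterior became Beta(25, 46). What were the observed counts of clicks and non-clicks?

Under Beta–binomial conjugacy the posterior parameters are (α+s, β+f).
So s = 25 − 20 = 5 and f = 46 − 26 = 20.

5 clicks and 20 non-clicks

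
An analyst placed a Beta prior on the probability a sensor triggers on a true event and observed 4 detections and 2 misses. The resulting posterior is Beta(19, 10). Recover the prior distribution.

Under Beta–binomial conjugacy the posterior parameters are (a+s, b+f).
Subtract the data counts: 19−4=15, 10−2=8.

Beta(15, 8)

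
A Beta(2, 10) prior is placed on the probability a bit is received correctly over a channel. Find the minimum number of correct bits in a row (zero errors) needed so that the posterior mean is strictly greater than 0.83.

k = 47

After k correct bits and 0 errors the posterior is Beta(2+k, 10), with mean (2+k)/(2+10+k).
Set (2+k)/(12+k) > 0.83 and solve: k > (0.83·12 − 2)/(1 − 0.83) = 46.824.
The smallest integer exceeding 46.824 is 47.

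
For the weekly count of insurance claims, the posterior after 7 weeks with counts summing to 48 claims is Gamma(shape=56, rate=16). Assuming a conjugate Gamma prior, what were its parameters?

Gamma–Poisson conjugacy: posterior shape = α + Σxᵢ, posterior rate = β + n.
So α = 56 − 48 = 8 and β = 16 − 7 = 9.

Gamma(shape=8, rate=9)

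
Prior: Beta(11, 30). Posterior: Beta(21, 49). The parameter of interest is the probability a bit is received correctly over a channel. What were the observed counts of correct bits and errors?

Beta is conjugate to the binomial likelihood: posterior = Beta(α+s, β+f).
So s = 21 − 11 = 10 and f = 49 − 30 = 19.

10 correct bits and 19 errors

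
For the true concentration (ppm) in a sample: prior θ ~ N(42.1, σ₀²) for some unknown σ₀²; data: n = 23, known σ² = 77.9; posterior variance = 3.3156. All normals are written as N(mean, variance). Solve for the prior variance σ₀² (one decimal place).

For the Normal–Normal model with known σ², precisions add: τ_n = τ₀ + n/σ².
So 1/σ₀² = 1/3.3156 − 23/77.9 = 0.301605 − 0.295250 = 0.006355.
Hence σ₀² = 1/0.006355 ≈ 157.4.

σ₀² = 157.4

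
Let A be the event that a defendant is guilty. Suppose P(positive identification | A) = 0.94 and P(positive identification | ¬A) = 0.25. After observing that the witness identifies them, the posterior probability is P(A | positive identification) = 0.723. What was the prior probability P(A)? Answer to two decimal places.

Bayes' rule in odds form gives O(A|E) = O(A)·[P(E|A)/P(E|¬A)], hence O(A) = O(A|E)/LR.
Posterior odds = 0.723/(1−0.723) = 2.6101. LR = 0.94/0.25 = 3.7600.
Prior odds = 2.6101/3.7600 = 0.6942, so P(A) = 0.6942/(1+0.6942) ≈ 0.41.

P(A) = 0.41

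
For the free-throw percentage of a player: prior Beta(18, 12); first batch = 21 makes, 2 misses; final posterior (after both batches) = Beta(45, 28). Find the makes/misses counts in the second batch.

6 makes and 14 misses

Because Beta–binomial updating is additive in the counts, the combined data contributed (α_post−α_prior, β_post−β_prior) successes and failures.
Total across both batches: 45−18=27 makes, 28−12=16 misses.
Subtract the first batch: 27−21=6 makes and 16−2=14 misses.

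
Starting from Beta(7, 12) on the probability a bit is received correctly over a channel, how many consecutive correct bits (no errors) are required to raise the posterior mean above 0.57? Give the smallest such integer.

After k correct bits and 0 errors the posterior is Beta(7+k, 12), with mean (7+k)/(7+12+k).
Set (7+k)/(19+k) > 0.57 and solve: k > (0.57·19 − 7)/(1 − 0.57) = 8.907.
The smallest integer exceeding 8.907 is 9, and checking k=9: (16)/(28) = 0.5714 > 0.57.

k = 9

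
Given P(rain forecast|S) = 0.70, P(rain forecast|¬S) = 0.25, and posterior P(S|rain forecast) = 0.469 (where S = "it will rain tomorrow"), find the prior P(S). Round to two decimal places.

P(S) = 0.24

Bayes' rule in odds form gives O(S|E) = O(S)·[P(E|S)/P(E|¬S)], hence O(S) = O(S|E)/LR.
Posterior odds = 0.469/(1−0.469) = 0.8832. LR = 0.70/0.25 = 2.8000.
Prior odds = 0.8832/2.8000 = 0.3154, so P(S) = 0.3154/(1+0.3154) ≈ 0.24.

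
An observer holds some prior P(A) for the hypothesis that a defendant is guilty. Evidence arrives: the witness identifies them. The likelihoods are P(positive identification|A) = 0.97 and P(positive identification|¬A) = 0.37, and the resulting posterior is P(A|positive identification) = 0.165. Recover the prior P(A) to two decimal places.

In odds form, posterior odds = prior odds × likelihood ratio, so prior odds = posterior odds ÷ LR.
Posterior odds = 0.165/(1−0.165) = 0.1976. LR = 0.97/0.37 = 2.6216.
Prior odds = 0.1976/2.6216 = 0.0754, so P(A) = 0.0754/(1+0.0754) ≈ 0.07.

P(A) = 0.07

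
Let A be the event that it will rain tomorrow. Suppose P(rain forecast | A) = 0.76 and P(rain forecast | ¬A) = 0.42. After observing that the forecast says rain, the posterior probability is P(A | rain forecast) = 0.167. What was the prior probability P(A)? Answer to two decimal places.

P(A) = 0.10

Bayes' rule in odds form gives O(A|E) = O(A)·[P(E|A)/P(E|¬A)], hence O(A) = O(A|E)/LR.
Posterior odds = 0.167/(1−0.167) = 0.2005. LR = 0.76/0.42 = 1.8095.
Prior odds = 0.2005/1.8095 = 0.1108, so P(A) = 0.1108/(1+0.1108) ≈ 0.10.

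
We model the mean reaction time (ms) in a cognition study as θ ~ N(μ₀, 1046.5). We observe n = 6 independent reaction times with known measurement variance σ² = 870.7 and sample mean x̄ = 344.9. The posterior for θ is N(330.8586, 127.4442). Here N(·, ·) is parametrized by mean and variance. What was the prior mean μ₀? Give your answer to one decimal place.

The posterior mean is a precision-weighted average: μ_n = (τ₀μ₀ + τ_data·x̄)/(τ₀+τ_data), with τ₀=1/σ₀² and τ_data=n/σ².
Here τ₀ = 1/1046.5 = 0.000956 and τ_data = 6/870.7 = 0.006891, so τ_n = 0.007847.
Rearranging for μ₀: μ₀ = (μ_n·τ_n − τ_data·x̄)/τ₀ = (330.8586·0.007847 − 0.006891·344.9) / 0.000956 = 0.219542/0.000956 ≈ 229.6.

μ₀ = 229.6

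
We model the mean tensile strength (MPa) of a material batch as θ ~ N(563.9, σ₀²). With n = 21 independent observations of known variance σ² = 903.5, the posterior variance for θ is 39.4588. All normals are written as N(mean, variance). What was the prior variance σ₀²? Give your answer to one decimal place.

σ₀² = 476.2

For the Normal–Normal model with known σ², precisions add: τ_n = τ₀ + n/σ².
So 1/σ₀² = 1/39.4588 − 21/903.5 = 0.025343 − 0.023243 = 0.002100.
Hence σ₀² = 1/0.002100 ≈ 476.2.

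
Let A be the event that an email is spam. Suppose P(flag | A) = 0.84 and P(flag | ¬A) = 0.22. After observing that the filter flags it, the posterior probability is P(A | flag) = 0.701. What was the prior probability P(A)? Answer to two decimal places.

P(A) = 0.38

Bayes' rule in odds form gives O(A|E) = O(A)·[P(E|A)/P(E|¬A)], hence O(A) = O(A|E)/LR.
Posterior odds = 0.701/(1−0.701) = 2.3445. LR = 0.84/0.22 = 3.8182.
Prior odds = 2.3445/3.8182 = 0.6140, so P(A) = 0.6140/(1+0.6140) ≈ 0.38.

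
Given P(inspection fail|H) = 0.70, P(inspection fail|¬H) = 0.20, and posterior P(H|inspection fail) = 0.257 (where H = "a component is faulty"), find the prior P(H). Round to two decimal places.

P(H) = 0.09

In odds form, posterior odds = prior odds × likelihood ratio, so prior odds = posterior odds ÷ LR.
Posterior odds = 0.257/(1−0.257) = 0.3459. LR = 0.70/0.20 = 3.5000.
Prior odds = 0.3459/3.5000 = 0.0988, so P(H) = 0.0988/(1+0.0988) ≈ 0.09.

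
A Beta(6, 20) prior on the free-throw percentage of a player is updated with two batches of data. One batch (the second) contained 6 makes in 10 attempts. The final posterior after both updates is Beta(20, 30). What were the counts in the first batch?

8 makes and 6 misses

Because Beta–binomial updating is additive in the counts, the combined data contributed (α_post−α_prior, β_post−β_prior) successes and failures.
Total across both batches: 20−6=14 makes, 30−20=10 misses.
Subtract the second batch: 14−6=8 makes and 10−4=6 misses.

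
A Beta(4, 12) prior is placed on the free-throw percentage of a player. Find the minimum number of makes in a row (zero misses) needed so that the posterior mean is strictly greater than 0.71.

k = 26

After k makes and 0 misses the posterior is Beta(4+k, 12), with mean (4+k)/(4+12+k).
Set (4+k)/(16+k) > 0.71 and solve: k > (0.71·16 − 4)/(1 − 0.71) = 25.379.
The smallest integer exceeding 25.379 is 26.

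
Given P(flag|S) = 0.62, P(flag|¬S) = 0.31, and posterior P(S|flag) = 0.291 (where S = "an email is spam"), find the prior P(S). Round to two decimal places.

P(S) = 0.17

In odds form, posterior odds = prior odds × likelihood ratio, so prior odds = posterior odds ÷ LR.
Posterior odds = 0.291/(1−0.291) = 0.4104. LR = 0.62/0.31 = 2.0000.
Prior odds = 0.4104/2.0000 = 0.2052, so P(S) = 0.2052/(1+0.2052) ≈ 0.17.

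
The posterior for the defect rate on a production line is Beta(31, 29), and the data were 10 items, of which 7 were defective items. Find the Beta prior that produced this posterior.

Beta is conjugate to the binomial likelihood: posterior = Beta(a+s, b+f).
So a = 31 − 7 = 24 and b = 29 − 3 = 26.

Beta(24, 26)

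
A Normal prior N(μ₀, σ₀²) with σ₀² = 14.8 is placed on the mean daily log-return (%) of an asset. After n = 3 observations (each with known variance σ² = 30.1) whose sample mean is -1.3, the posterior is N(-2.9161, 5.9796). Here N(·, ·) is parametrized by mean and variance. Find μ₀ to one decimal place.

With known observation variance, the Normal–Normal posterior has precision τ_n = τ₀ + n/σ² and mean μ_n = (τ₀μ₀ + (n/σ²)x̄)/τ_n.
Here τ₀ = 1/14.8 = 0.067568 and τ_data = 3/30.1 = 0.099668, so τ_n = 0.167236.
Rearranging for μ₀: μ₀ = (μ_n·τ_n − τ_data·x̄)/τ₀ = (-2.9161·0.167236 − 0.099668·-1.3) / 0.067568 = -0.358108/0.067568 ≈ -5.3.

μ₀ = -5.3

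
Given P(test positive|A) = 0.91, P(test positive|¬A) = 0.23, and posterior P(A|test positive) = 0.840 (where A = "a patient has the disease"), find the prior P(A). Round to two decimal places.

P(A) = 0.57

Bayes' rule in odds form gives O(A|E) = O(A)·[P(E|A)/P(E|¬A)], hence O(A) = O(A|E)/LR.
Posterior odds = 0.840/(1−0.840) = 5.2500. LR = 0.91/0.23 = 3.9565.
Prior odds = 5.2500/3.9565 = 1.3269, so P(A) = 1.3269/(1+1.3269) ≈ 0.57.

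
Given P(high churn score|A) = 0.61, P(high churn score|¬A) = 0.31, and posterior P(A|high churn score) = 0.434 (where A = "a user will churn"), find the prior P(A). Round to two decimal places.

P(A) = 0.28

In odds form, posterior odds = prior odds × likelihood ratio, so prior odds = posterior odds ÷ LR.
Posterior odds = 0.434/(1−0.434) = 0.7668. LR = 0.61/0.31 = 1.9677.
Prior odds = 0.7668/1.9677 = 0.3897, so P(A) = 0.3897/(1+0.3897) ≈ 0.28.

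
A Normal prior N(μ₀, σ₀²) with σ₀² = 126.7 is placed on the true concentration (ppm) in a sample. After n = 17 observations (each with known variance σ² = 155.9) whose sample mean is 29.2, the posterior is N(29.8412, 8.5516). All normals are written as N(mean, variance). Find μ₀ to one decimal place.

μ₀ = 38.7

The posterior mean is a precision-weighted average: μ_n = (τ₀μ₀ + τ_data·x̄)/(τ₀+τ_data), with τ₀=1/σ₀² and τ_data=n/σ².
Here τ₀ = 1/126.7 = 0.007893 and τ_data = 17/155.9 = 0.109044, so τ_n = 0.116937.
Rearranging for μ₀: μ₀ = (μ_n·τ_n − τ_data·x̄)/τ₀ = (29.8412·0.116937 − 0.109044·29.2) / 0.007893 = 0.305456/0.007893 ≈ 38.7.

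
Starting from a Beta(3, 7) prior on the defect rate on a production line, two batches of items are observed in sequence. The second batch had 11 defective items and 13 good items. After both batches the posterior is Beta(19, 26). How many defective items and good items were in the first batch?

Sequential conjugate updates are equivalent to a single update on the pooled data, so total successes = posterior α − prior α and total failures = posterior β − prior β.
Total across both batches: 19−3=16 defective items, 26−7=19 good items.
Subtract the second batch: 16−11=5 defective items and 19−13=6 good items.

5 defective items and 6 good items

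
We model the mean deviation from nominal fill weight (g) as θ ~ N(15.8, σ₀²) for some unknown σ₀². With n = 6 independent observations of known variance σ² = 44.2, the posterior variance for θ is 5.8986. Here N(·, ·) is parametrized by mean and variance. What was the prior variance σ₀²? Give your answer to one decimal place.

For the Normal–Normal model with known σ², precisions add: τ_n = τ₀ + n/σ².
So 1/σ₀² = 1/5.8986 − 6/44.2 = 0.169532 − 0.135747 = 0.033785.
Hence σ₀² = 1/0.033785 ≈ 29.6.

σ₀² = 29.6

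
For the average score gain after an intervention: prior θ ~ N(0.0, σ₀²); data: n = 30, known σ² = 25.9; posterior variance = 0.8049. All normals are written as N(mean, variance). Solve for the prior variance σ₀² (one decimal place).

For the Normal–Normal model with known σ², precisions add: τ_n = τ₀ + n/σ².
So 1/σ₀² = 1/0.8049 − 30/25.9 = 1.242390 − 1.158301 = 0.084089.
Hence σ₀² = 1/0.084089 ≈ 11.9.

σ₀² = 11.9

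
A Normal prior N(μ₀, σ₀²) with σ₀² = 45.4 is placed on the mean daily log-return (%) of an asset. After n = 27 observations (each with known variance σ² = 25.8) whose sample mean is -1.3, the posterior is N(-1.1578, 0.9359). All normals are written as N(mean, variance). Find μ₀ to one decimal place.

The posterior mean is a precision-weighted average: μ_n = (τ₀μ₀ + τ_data·x̄)/(τ₀+τ_data), with τ₀=1/σ₀² and τ_data=n/σ².
Here τ₀ = 1/45.4 = 0.022026 and τ_data = 27/25.8 = 1.046512, so τ_n = 1.068538.
Rearranging for μ₀: μ₀ = (μ_n·τ_n − τ_data·x̄)/τ₀ = (-1.1578·1.068538 − 1.046512·-1.3) / 0.022026 = 0.123312/0.022026 ≈ 5.6.

μ₀ = 5.6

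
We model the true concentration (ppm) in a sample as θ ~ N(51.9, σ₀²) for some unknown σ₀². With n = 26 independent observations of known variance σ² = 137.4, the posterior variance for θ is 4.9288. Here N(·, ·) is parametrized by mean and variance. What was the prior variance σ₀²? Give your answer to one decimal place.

Posterior precision equals prior precision plus data precision: 1/σ_n² = 1/σ₀² + n/σ².
So 1/σ₀² = 1/4.9288 − 26/137.4 = 0.202889 − 0.189229 = 0.013660.
Hence σ₀² = 1/0.013660 ≈ 73.2.

σ₀² = 73.2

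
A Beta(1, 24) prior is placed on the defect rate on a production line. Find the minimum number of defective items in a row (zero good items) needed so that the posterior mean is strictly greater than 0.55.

k = 29

After k defective items and 0 good items the posterior is Beta(1+k, 24), with mean (1+k)/(1+24+k).
Set (1+k)/(25+k) > 0.55 and solve: k > (0.55·25 − 1)/(1 − 0.55) = 28.333.
The smallest integer exceeding 28.333 is 29.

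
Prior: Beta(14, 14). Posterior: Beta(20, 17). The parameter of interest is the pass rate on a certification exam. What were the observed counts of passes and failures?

A Beta(α, β) prior with s successes and f failures in binomial data gives a Beta(α+s, β+f) posterior.
So s = 20 − 14 = 6 and f = 17 − 14 = 3.

6 passes and 3 failures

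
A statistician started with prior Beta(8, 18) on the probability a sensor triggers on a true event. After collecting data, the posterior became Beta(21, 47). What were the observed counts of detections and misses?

Under Beta–binomial conjugacy the posterior parameters are (a+s, b+f).
Match parameters: s=21−8=13, f=47−18=29.

13 detections and 29 misses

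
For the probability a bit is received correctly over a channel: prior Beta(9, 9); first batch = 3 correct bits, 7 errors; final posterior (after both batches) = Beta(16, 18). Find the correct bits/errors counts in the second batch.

Because Beta–binomial updating is additive in the counts, the combined data contributed (α_post−α_prior, β_post−β_prior) successes and failures.
Total across both batches: 16−9=7 correct bits, 18−9=9 errors.
Subtract the first batch: 7−3=4 correct bits and 9−7=2 errors.

4 correct bits and 2 errors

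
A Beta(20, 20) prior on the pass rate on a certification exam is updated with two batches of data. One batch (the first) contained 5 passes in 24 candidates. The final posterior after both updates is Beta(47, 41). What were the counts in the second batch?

22 passes and 2 failures

Sequential conjugate updates are equivalent to a single update on the pooled data, so total successes = posterior α − prior α and total failures = posterior β − prior β.
Total across both batches: 47−20=27 passes, 41−20=21 failures.
Subtract the first batch: 27−5=22 passes and 21−19=2 failures.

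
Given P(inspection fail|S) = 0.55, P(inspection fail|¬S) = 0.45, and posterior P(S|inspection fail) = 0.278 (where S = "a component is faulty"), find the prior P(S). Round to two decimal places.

In odds form, posterior odds = prior odds × likelihood ratio, so prior odds = posterior odds ÷ LR.
Posterior odds = 0.278/(1−0.278) = 0.3850. LR = 0.55/0.45 = 1.2222.
Prior odds = 0.3850/1.2222 = 0.3150, so P(S) = 0.3150/(1+0.3150) ≈ 0.24.

P(S) = 0.24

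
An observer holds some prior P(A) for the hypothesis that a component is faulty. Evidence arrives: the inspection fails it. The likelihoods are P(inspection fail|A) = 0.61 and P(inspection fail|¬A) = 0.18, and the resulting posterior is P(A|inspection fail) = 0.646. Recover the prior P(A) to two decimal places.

P(A) = 0.35

Bayes' rule in odds form gives O(A|E) = O(A)·[P(E|A)/P(E|¬A)], hence O(A) = O(A|E)/LR.
Posterior odds = 0.646/(1−0.646) = 1.8249. LR = 0.61/0.18 = 3.3889.
Prior odds = 1.8249/3.3889 = 0.5385, so P(A) = 0.5385/(1+0.5385) ≈ 0.35.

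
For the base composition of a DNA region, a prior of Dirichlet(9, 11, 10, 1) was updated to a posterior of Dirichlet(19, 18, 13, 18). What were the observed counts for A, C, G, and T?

For a Dirichlet(α) prior with multinomial counts c, the posterior is Dirichlet(α + c) componentwise.
Counts are posterior − prior componentwise: 19−9=10, 18−11=7, 13−10=3, 18−1=17.

counts (10, 7, 3, 17)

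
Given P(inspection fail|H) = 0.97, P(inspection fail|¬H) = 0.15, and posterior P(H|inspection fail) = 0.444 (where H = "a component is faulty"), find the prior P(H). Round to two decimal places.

In odds form, posterior odds = prior odds × likelihood ratio, so prior odds = posterior odds ÷ LR.
Posterior odds = 0.444/(1−0.444) = 0.7986. LR = 0.97/0.15 = 6.4667.
Prior odds = 0.7986/6.4667 = 0.1235, so P(H) = 0.1235/(1+0.1235) ≈ 0.11.

P(H) = 0.11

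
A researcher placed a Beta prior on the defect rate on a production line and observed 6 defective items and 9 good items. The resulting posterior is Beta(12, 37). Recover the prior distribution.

Beta(6, 28)

A Beta(a, b) prior with s successes and f failures in binomial data gives a Beta(a+s, b+f) posterior.
So a = 12 − 6 = 6 and b = 37 − 9 = 28.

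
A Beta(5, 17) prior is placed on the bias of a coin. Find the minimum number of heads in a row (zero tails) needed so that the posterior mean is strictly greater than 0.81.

After k heads and 0 tails the posterior is Beta(5+k, 17), with mean (5+k)/(5+17+k).
Set (5+k)/(22+k) > 0.81 and solve: k > (0.81·22 − 5)/(1 − 0.81) = 67.474.
The smallest integer exceeding 67.474 is 68.

k = 68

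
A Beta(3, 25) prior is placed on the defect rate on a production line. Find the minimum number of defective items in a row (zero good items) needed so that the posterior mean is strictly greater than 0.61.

After k defective items and 0 good items the posterior is Beta(3+k, 25), with mean (3+k)/(3+25+k).
Set (3+k)/(28+k) > 0.61 and solve: k > (0.61·28 − 3)/(1 − 0.61) = 36.103.
The smallest integer exceeding 36.103 is 37, and checking k=37: (40)/(65) = 0.6154 > 0.61.

k = 37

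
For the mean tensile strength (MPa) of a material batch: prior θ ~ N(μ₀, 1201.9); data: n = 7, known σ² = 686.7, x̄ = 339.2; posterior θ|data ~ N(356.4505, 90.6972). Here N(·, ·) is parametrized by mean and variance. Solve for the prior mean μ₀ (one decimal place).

μ₀ = 567.8

The posterior mean is a precision-weighted average: μ_n = (τ₀μ₀ + τ_data·x̄)/(τ₀+τ_data), with τ₀=1/σ₀² and τ_data=n/σ².
Here τ₀ = 1/1201.9 = 0.000832 and τ_data = 7/686.7 = 0.010194, so τ_n = 0.011026.
Rearranging for μ₀: μ₀ = (μ_n·τ_n − τ_data·x̄)/τ₀ = (356.4505·0.011026 − 0.010194·339.2) / 0.000832 = 0.472418/0.000832 ≈ 567.8.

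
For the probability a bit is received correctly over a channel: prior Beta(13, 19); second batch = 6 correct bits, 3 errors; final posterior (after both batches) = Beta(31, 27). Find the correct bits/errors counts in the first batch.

Because Beta–binomial updating is additive in the counts, the combined data contributed (α_post−α_prior, β_post−β_prior) successes and failures.
Total across both batches: 31−13=18 correct bits, 27−19=8 errors.
Subtract the second batch: 18−6=12 correct bits and 8−3=5 errors.

12 correct bits and 5 errors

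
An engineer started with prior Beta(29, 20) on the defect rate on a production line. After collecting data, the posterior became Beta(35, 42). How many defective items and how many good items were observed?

Beta is conjugate to the binomial likelihood: posterior = Beta(α+s, β+f).
Match parameters: s=35−29=6, f=42−20=22.

6 defective items and 22 good items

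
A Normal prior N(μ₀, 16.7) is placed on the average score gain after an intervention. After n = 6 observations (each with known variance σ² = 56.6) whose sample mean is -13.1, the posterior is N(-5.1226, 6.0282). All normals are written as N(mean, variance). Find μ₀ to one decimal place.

The posterior mean is a precision-weighted average: μ_n = (τ₀μ₀ + τ_data·x̄)/(τ₀+τ_data), with τ₀=1/σ₀² and τ_data=n/σ².
Here τ₀ = 1/16.7 = 0.059880 and τ_data = 6/56.6 = 0.106007, so τ_n = 0.165887.
Rearranging for μ₀: μ₀ = (μ_n·τ_n − τ_data·x̄)/τ₀ = (-5.1226·0.165887 − 0.106007·-13.1) / 0.059880 = 0.538919/0.059880 ≈ 9.0.

μ₀ = 9.0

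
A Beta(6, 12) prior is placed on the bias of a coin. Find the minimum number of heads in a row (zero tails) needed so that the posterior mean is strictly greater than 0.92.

After k heads and 0 tails the posterior is Beta(6+k, 12), with mean (6+k)/(6+12+k).
Set (6+k)/(18+k) > 0.92 and solve: k > (0.92·18 − 6)/(1 − 0.92) = 132.000.
The smallest integer exceeding 132.000 is 133, and checking k=133: (139)/(151) = 0.9205 > 0.92.

k = 133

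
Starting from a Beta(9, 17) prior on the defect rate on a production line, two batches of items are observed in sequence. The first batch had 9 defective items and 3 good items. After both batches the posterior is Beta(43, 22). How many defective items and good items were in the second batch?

25 defective items and 2 good items

Sequential conjugate updates are equivalent to a single update on the pooled data, so total successes = posterior α − prior α and total failures = posterior β − prior β.
Total across both batches: 43−9=34 defective items, 22−17=5 good items.
Subtract the first batch: 34−9=25 defective items and 5−3=2 good items.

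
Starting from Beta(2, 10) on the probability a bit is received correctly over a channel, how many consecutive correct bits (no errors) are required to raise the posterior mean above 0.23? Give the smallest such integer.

After k correct bits and 0 errors the posterior is Beta(2+k, 10), with mean (2+k)/(2+10+k).
Set (2+k)/(12+k) > 0.23 and solve: k > (0.23·12 − 2)/(1 − 0.23) = 0.987.
The smallest integer exceeding 0.987 is 1, and checking k=1: (3)/(13) = 0.2308 > 0.23.

k = 1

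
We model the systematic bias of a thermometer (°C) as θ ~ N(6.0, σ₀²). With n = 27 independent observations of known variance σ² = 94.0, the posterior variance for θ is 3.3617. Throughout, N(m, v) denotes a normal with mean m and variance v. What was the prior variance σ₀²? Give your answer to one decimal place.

σ₀² = 97.7

Posterior precision equals prior precision plus data precision: 1/σ_n² = 1/σ₀² + n/σ².
So 1/σ₀² = 1/3.3617 − 27/94.0 = 0.297469 − 0.287234 = 0.010235.
Hence σ₀² = 1/0.010235 ≈ 97.7.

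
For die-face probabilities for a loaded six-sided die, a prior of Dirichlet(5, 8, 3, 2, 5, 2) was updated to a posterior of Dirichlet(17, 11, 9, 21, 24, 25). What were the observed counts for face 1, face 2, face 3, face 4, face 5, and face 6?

counts (12, 3, 6, 19, 19, 23)

For a Dirichlet(α) prior with multinomial counts c, the posterior is Dirichlet(α + c) componentwise.
Counts are posterior − prior componentwise: 17−5=12, 11−8=3, 9−3=6, 21−2=19, 24−5=19, 25−2=23.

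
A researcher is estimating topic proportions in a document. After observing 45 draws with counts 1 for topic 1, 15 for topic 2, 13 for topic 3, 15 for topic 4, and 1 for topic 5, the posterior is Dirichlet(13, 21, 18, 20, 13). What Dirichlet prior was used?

For a Dirichlet(α) prior with multinomial counts c, the posterior is Dirichlet(α + c) componentwise.
Subtract each count from the matching posterior parameter: 13−1=12, 21−15=6, 18−13=5, 20−15=5, 13−1=12.

Dirichlet(12, 6, 5, 5, 12)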